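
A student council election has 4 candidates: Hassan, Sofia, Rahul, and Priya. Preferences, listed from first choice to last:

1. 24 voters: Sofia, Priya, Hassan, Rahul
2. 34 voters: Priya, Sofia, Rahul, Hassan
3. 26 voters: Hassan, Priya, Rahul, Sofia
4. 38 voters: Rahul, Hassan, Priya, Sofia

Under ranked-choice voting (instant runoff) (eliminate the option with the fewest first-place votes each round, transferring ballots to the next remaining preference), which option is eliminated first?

Round 1: Hassan 26, Sofia 24, Rahul 38, Priya 34. Eliminate Sofia.

Sofia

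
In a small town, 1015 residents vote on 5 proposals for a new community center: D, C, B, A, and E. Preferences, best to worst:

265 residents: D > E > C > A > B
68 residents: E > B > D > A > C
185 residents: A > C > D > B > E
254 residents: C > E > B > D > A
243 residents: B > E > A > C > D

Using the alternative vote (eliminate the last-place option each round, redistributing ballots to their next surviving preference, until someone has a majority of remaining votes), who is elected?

C

Round 1: D 265, C 254, B 243, A 185, E 68. Eliminate E.
Round 2: D 265, C 254, B 311, A 185. Eliminate A.
Round 3: D 265, C 439, B 311. Eliminate D.
Round 4: C 704, B 311. C has a majority.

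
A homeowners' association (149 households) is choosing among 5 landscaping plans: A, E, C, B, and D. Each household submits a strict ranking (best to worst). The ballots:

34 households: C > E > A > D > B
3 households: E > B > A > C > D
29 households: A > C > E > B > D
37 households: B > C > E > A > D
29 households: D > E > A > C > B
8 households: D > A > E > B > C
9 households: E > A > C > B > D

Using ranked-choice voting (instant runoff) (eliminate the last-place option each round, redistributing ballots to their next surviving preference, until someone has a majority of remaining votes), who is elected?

A

Round 1: A 29, E 12, C 34, B 37, D 37. Eliminate E.
Round 2: A 38, C 34, B 40, D 37. Eliminate C.
Round 3: A 72, B 40, D 37. Eliminate D.
Round 4: A 109, B 40. A has a majority.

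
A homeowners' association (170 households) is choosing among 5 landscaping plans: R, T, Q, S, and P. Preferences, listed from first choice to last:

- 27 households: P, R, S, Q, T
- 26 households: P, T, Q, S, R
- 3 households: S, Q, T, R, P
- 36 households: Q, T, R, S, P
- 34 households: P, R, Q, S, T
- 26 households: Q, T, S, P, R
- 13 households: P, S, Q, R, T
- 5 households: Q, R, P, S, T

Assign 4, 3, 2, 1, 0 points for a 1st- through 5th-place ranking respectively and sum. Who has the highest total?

R: 27·3 + 26·0 + 3·1 + 36·2 + 34·3 + 26·0 + 13·1 + 5·3 = 286
T: 27·0 + 26·3 + 3·2 + 36·3 + 34·0 + 26·3 + 13·0 + 5·0 = 270
Q: 27·1 + 26·2 + 3·3 + 36·4 + 34·2 + 26·4 + 13·2 + 5·4 = 450
S: 27·2 + 26·1 + 3·4 + 36·1 + 34·1 + 26·2 + 13·3 + 5·1 = 258
P: 27·4 + 26·4 + 3·0 + 36·0 + 34·4 + 26·1 + 13·4 + 5·2 = 436
Q has the highest Borda score (450).

Q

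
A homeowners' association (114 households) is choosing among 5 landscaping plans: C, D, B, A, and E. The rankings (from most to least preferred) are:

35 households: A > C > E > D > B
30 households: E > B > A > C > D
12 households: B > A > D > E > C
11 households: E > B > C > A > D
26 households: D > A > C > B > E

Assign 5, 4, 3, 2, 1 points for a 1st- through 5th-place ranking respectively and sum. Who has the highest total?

A

C: 35·4 + 30·2 + 12·1 + 11·3 + 26·3 = 323
D: 35·2 + 30·1 + 12·3 + 11·1 + 26·5 = 277
B: 35·1 + 30·4 + 12·5 + 11·4 + 26·2 = 311
A: 35·5 + 30·3 + 12·4 + 11·2 + 26·4 = 439
E: 35·3 + 30·5 + 12·2 + 11·5 + 26·1 = 360
A has the highest Borda score (439).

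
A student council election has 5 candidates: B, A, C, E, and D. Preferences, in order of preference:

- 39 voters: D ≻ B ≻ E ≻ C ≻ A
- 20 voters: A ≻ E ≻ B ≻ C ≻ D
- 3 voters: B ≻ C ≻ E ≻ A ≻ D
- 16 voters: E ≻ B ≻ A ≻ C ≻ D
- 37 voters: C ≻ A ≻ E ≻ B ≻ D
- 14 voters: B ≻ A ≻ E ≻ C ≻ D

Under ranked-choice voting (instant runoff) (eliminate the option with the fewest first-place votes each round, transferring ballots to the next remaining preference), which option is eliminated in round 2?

Round 1: B 17, A 20, C 37, E 16, D 39. Eliminate E.
Round 2: B 33, A 20, C 37, D 39. Eliminate A.

A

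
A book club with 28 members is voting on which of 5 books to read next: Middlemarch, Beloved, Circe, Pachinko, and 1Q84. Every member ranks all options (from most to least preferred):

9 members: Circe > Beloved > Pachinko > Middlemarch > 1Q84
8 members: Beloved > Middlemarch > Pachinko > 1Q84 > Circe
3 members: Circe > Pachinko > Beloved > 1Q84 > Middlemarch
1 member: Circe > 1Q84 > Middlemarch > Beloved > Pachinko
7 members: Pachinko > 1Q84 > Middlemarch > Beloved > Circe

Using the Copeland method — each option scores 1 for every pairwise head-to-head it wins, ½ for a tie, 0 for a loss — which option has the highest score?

Beloved

Middlemarch: beats Circe and 1Q84; loses to Beloved and Pachinko → score 2.
Beloved: beats Middlemarch, Circe, Pachinko, and 1Q84 → score 4.
Circe: loses to Middlemarch, Beloved, Pachinko, and 1Q84 → score 0.
Pachinko: beats Middlemarch, Circe, and 1Q84; loses to Beloved → score 3.
1Q84: beats Circe; loses to Middlemarch, Beloved, and Pachinko → score 1.
Beloved has the best pairwise record.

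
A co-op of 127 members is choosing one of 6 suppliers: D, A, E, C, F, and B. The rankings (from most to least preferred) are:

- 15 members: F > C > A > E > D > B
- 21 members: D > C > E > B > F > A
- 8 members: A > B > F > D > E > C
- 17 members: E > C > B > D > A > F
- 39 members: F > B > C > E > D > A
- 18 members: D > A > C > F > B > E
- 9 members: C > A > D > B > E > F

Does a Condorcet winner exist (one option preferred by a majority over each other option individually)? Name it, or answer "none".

C

C vs D: 80–47 for C.
C vs A: 101–26 for C.
C vs E: 102–25 for C.
C vs F: 65–62 for C.
C vs B: 80–47 for C.
C beats every other option head-to-head.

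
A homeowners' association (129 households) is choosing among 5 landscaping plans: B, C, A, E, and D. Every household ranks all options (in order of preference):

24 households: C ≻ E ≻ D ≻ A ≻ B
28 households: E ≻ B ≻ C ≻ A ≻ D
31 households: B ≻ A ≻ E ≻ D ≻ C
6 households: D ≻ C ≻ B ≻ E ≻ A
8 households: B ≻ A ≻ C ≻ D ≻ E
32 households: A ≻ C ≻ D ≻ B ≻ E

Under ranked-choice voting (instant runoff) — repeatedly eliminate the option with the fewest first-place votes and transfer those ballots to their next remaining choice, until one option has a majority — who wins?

B

Round 1: B 39, C 24, A 32, E 28, D 6. Eliminate D.
Round 2: B 39, C 30, A 32, E 28. Eliminate E.
Round 3: B 67, C 30, A 32. B has a majority.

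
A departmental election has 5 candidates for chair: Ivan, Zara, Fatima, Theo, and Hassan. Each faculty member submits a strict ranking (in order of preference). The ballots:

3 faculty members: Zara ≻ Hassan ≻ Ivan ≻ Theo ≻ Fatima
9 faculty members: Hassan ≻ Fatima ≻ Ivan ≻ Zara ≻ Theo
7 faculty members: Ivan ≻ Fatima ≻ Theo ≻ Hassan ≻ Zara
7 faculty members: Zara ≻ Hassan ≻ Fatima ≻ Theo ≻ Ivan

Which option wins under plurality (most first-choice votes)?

First-place votes: Ivan 7, Zara 10, Fatima 0, Theo 0, Hassan 9.
Zara has the most first-place votes.

Zara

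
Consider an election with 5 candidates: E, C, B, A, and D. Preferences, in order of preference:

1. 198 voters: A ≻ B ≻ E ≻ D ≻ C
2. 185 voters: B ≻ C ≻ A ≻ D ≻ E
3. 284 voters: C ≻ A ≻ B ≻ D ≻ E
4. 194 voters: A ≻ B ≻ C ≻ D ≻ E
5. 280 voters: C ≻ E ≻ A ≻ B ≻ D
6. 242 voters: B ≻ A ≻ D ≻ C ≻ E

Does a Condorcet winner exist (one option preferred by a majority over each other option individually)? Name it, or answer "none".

Checking pairwise contests:
C beats E 1185–198.
B beats C 819–564.
A beats B 956–427.
C beats A 749–634.
C beats D 943–440.
Every option loses at least one head-to-head, so there is no Condorcet winner.

none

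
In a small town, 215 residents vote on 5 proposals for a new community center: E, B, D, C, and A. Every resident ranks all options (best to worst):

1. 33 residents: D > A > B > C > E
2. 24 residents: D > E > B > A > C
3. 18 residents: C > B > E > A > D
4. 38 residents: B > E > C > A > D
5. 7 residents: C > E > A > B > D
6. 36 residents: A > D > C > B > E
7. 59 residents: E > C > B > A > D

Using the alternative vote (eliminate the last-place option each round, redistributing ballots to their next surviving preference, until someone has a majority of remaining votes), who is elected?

E

Round 1: E 59, B 38, D 57, C 25, A 36. Eliminate C.
Round 2: E 66, B 56, D 57, A 36. Eliminate A.
Round 3: E 66, B 56, D 93. Eliminate B.
Round 4: E 122, D 93. E has a majority.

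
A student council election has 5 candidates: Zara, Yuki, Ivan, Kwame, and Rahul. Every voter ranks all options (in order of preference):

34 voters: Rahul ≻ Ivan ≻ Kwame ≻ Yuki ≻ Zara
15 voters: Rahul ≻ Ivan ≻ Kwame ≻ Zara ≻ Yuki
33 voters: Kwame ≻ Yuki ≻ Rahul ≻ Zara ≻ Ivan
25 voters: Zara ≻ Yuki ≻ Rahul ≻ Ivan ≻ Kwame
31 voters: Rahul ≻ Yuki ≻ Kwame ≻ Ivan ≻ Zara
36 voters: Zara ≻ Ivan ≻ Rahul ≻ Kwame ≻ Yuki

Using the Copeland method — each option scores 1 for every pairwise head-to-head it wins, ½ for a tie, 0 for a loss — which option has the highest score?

Rahul

Zara: beats Ivan; loses to Yuki, Kwame, and Rahul → score 1.
Yuki: beats Zara and Ivan; loses to Kwame and Rahul → score 2.
Ivan: beats Kwame; loses to Zara, Yuki, and Rahul → score 1.
Kwame: beats Zara and Yuki; loses to Ivan and Rahul → score 2.
Rahul: beats Zara, Yuki, Ivan, and Kwame → score 4.
Rahul has the best pairwise record.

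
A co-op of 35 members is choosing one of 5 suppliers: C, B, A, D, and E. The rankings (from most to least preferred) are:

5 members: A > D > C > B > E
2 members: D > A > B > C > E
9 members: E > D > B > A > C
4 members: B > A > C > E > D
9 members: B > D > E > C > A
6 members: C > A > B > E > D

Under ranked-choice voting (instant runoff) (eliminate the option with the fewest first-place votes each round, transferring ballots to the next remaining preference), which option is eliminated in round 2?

Round 1: C 6, B 13, A 5, D 2, E 9. Eliminate D.
Round 2: C 6, B 13, A 7, E 9. Eliminate C.

C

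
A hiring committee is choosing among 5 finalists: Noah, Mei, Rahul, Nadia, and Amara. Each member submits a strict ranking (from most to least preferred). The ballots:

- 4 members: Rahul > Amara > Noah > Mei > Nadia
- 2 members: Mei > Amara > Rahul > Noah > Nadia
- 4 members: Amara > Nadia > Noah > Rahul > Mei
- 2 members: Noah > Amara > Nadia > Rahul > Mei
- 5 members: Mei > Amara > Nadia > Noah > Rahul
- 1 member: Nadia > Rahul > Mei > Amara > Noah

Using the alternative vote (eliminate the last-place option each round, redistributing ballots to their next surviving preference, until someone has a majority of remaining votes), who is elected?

Round 1: Noah 2, Mei 7, Rahul 4, Nadia 1, Amara 4. Eliminate Nadia.
Round 2: Noah 2, Mei 7, Rahul 5, Amara 4. Eliminate Noah.
Round 3: Mei 7, Rahul 5, Amara 6. Eliminate Rahul.
Round 4: Mei 8, Amara 10. Amara has a majority.

Amara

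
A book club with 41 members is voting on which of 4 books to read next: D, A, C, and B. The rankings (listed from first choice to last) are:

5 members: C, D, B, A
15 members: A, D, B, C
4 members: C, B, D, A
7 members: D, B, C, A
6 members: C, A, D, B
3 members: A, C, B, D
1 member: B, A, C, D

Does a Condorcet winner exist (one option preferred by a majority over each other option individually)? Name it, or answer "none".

none

Checking pairwise contests:
A beats D 25–16.
C beats A 22–19.
D beats C 22–19.
D beats B 33–8.
Every option loses at least one head-to-head, so there is no Condorcet winner.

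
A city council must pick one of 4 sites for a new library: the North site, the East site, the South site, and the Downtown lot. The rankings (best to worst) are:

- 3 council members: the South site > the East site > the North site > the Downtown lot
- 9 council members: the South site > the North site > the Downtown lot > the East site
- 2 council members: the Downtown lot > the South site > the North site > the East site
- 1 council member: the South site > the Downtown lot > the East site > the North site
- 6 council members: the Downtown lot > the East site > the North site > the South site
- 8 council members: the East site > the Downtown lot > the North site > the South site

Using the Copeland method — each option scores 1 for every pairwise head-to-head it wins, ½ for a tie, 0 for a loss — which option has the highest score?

the Downtown lot

the North site: loses to the East site, the South site, and the Downtown lot → score 0.
the East site: beats the North site; loses to the South site and the Downtown lot → score 1.
the South site: beats the North site and the East site; loses to the Downtown lot → score 2.
the Downtown lot: beats the North site, the East site, and the South site → score 3.
the Downtown lot has the best pairwise record.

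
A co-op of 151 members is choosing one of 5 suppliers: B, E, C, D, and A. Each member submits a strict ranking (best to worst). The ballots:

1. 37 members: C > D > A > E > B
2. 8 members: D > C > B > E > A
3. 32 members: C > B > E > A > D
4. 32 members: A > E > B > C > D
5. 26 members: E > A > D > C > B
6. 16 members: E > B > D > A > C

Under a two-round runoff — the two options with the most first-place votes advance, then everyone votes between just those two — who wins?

C

Round 1 first-place votes: B 0, E 42, C 69, D 8, A 32.
C and E advance.
Runoff: C is preferred to E by 77 voters; E by 74.
C wins the runoff.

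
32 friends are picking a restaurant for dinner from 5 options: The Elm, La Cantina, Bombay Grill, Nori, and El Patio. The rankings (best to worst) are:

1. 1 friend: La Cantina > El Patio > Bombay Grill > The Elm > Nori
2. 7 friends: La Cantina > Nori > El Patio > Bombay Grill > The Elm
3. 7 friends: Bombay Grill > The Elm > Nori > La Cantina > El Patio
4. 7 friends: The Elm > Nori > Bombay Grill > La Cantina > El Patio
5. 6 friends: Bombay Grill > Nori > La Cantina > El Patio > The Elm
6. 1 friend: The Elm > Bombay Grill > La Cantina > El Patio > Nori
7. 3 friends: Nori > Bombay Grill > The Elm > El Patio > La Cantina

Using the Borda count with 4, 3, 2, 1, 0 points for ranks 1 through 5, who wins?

Bombay Grill

The Elm: 1·1 + 7·0 + 7·3 + 7·4 + 6·0 + 1·4 + 3·2 = 60
La Cantina: 1·4 + 7·4 + 7·1 + 7·1 + 6·2 + 1·2 + 3·0 = 60
Bombay Grill: 1·2 + 7·1 + 7·4 + 7·2 + 6·4 + 1·3 + 3·3 = 87
Nori: 1·0 + 7·3 + 7·2 + 7·3 + 6·3 + 1·0 + 3·4 = 86
El Patio: 1·3 + 7·2 + 7·0 + 7·0 + 6·1 + 1·1 + 3·1 = 27
Bombay Grill has the highest Borda score (87).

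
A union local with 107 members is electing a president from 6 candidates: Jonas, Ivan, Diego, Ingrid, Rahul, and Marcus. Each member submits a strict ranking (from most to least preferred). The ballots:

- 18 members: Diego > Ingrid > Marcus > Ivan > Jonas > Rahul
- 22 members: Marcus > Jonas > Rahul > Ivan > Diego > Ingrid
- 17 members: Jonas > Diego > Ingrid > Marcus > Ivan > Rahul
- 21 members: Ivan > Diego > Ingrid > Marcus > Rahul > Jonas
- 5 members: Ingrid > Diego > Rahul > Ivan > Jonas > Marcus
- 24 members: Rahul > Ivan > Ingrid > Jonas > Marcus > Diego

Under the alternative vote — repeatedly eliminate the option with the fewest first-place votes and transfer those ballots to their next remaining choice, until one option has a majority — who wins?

Diego

Round 1: Jonas 17, Ivan 21, Diego 18, Ingrid 5, Rahul 24, Marcus 22. Eliminate Ingrid.
Round 2: Jonas 17, Ivan 21, Diego 23, Rahul 24, Marcus 22. Eliminate Jonas.
Round 3: Ivan 21, Diego 40, Rahul 24, Marcus 22. Eliminate Ivan.
Round 4: Diego 61, Rahul 24, Marcus 22. Diego has a majority.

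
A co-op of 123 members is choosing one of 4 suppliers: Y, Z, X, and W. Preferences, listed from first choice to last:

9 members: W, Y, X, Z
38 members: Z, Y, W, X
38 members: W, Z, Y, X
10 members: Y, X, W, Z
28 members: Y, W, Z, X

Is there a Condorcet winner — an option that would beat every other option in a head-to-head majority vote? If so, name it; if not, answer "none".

Checking pairwise contests:
Z beats Y 76–47.
W beats Z 85–38.
Y beats X 123–0.
Y beats W 76–47.
Every option loses at least one head-to-head, so there is no Condorcet winner.

none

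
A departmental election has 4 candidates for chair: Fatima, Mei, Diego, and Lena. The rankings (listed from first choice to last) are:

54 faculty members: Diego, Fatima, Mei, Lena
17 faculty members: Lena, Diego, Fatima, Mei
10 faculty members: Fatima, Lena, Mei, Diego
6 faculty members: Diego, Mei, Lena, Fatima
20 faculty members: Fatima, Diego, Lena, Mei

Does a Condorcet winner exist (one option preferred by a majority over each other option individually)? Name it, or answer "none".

Diego

Diego vs Fatima: 77–30 for Diego.
Diego vs Mei: 97–10 for Diego.
Diego vs Lena: 80–27 for Diego.
Diego beats every other option head-to-head.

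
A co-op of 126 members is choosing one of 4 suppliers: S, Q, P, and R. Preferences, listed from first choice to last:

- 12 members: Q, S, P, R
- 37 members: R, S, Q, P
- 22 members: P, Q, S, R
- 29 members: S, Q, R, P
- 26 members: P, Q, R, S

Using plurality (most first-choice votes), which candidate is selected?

First-place votes: S 29, Q 12, P 48, R 37.
P has the most first-place votes.

P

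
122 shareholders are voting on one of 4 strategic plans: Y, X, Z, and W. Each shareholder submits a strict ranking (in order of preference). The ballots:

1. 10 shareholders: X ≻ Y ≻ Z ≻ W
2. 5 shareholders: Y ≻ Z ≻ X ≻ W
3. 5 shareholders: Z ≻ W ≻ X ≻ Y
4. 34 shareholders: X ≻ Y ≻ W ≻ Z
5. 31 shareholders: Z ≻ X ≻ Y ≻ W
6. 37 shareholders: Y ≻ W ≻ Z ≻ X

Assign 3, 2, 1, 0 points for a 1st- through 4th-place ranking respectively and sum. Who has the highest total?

Y: 10·2 + 5·3 + 5·0 + 34·2 + 31·1 + 37·3 = 245
X: 10·3 + 5·1 + 5·1 + 34·3 + 31·2 + 37·0 = 204
Z: 10·1 + 5·2 + 5·3 + 34·0 + 31·3 + 37·1 = 165
W: 10·0 + 5·0 + 5·2 + 34·1 + 31·0 + 37·2 = 118
Y has the highest Borda score (245).

Y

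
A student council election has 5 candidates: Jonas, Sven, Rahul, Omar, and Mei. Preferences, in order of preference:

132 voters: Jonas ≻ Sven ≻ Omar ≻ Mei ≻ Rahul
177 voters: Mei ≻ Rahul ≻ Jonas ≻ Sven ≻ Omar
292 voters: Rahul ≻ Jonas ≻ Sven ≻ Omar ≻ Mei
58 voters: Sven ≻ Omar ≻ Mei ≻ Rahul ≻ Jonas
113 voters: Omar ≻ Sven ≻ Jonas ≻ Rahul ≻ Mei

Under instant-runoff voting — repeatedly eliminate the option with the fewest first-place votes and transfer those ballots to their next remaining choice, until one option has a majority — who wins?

Round 1: Jonas 132, Sven 58, Rahul 292, Omar 113, Mei 177. Eliminate Sven.
Round 2: Jonas 132, Rahul 292, Omar 171, Mei 177. Eliminate Jonas.
Round 3: Rahul 292, Omar 303, Mei 177. Eliminate Mei.
Round 4: Rahul 469, Omar 303. Rahul has a majority.

Rahul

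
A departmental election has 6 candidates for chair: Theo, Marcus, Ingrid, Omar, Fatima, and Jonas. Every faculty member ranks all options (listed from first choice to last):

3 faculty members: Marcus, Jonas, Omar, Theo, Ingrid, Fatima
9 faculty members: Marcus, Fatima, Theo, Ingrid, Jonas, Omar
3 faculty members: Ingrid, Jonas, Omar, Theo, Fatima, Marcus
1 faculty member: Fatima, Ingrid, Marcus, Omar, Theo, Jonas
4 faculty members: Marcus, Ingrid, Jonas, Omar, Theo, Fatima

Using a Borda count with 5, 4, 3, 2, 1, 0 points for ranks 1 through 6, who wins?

Marcus

Theo: 3·2 + 9·3 + 3·2 + 1·1 + 4·1 = 44
Marcus: 3·5 + 9·5 + 3·0 + 1·3 + 4·5 = 83
Ingrid: 3·1 + 9·2 + 3·5 + 1·4 + 4·4 = 56
Omar: 3·3 + 9·0 + 3·3 + 1·2 + 4·2 = 28
Fatima: 3·0 + 9·4 + 3·1 + 1·5 + 4·0 = 44
Jonas: 3·4 + 9·1 + 3·4 + 1·0 + 4·3 = 45
Marcus has the highest Borda score (83).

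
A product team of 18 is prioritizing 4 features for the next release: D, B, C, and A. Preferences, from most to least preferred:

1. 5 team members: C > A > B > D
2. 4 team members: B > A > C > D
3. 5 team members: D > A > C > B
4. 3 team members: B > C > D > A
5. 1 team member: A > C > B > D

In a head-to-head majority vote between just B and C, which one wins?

C

Voters preferring B to C: 7; preferring C to B: 11.
C wins the head-to-head.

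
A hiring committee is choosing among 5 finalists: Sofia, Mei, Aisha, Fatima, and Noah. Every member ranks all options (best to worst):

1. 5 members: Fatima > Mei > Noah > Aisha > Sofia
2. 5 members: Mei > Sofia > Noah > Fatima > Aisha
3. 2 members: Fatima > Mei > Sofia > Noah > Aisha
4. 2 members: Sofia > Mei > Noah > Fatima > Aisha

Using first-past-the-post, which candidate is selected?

Fatima

First-place votes: Sofia 2, Mei 5, Aisha 0, Fatima 7, Noah 0.
Fatima has the most first-place votes.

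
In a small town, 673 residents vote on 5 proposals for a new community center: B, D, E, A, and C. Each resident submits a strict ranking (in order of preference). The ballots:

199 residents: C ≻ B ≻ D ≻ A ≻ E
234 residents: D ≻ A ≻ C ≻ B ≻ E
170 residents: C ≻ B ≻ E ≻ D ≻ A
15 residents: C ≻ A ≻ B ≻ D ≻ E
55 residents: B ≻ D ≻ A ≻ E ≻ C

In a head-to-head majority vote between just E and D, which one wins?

Voters preferring E to D: 170; preferring D to E: 503.
D wins the head-to-head.

D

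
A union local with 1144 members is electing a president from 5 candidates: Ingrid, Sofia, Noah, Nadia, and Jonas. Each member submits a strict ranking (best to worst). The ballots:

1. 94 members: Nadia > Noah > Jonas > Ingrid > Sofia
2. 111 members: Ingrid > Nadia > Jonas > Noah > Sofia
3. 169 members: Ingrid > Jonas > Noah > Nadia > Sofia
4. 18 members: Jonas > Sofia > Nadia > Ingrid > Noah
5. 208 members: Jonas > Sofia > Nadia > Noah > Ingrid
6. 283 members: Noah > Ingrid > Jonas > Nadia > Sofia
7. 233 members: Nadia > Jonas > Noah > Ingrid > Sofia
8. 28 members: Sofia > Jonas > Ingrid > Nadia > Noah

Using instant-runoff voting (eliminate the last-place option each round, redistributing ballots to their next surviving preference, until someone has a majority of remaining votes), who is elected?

Ingrid

Round 1: Ingrid 280, Sofia 28, Noah 283, Nadia 327, Jonas 226. Eliminate Sofia.
Round 2: Ingrid 280, Noah 283, Nadia 327, Jonas 254. Eliminate Jonas.
Round 3: Ingrid 308, Noah 283, Nadia 553. Eliminate Noah.
Round 4: Ingrid 591, Nadia 553. Ingrid has a majority.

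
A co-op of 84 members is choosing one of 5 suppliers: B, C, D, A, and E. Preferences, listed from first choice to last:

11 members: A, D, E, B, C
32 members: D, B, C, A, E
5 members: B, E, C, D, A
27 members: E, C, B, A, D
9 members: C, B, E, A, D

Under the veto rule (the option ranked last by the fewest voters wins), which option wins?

Last-place votes: B 0, C 11, D 36, A 5, E 32.
B is ranked last by the fewest voters, so B wins.

B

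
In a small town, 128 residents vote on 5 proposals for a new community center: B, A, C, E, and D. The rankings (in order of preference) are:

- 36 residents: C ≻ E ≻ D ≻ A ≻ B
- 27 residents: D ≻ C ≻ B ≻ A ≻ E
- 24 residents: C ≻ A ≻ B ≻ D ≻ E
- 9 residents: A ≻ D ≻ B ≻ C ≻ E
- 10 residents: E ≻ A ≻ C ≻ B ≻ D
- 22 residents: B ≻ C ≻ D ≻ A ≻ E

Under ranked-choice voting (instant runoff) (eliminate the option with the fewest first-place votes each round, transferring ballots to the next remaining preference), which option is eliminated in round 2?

Round 1: B 22, A 9, C 60, E 10, D 27. Eliminate A.
Round 2: B 22, C 60, E 10, D 36. Eliminate E.

E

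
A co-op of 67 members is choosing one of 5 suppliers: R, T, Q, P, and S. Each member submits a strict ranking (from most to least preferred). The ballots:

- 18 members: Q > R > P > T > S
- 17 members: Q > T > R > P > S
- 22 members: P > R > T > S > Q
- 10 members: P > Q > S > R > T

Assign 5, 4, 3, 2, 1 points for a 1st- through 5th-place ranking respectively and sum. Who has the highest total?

R: 18·4 + 17·3 + 22·4 + 10·2 = 231
T: 18·2 + 17·4 + 22·3 + 10·1 = 180
Q: 18·5 + 17·5 + 22·1 + 10·4 = 237
P: 18·3 + 17·2 + 22·5 + 10·5 = 248
S: 18·1 + 17·1 + 22·2 + 10·3 = 109
P has the highest Borda score (248).

P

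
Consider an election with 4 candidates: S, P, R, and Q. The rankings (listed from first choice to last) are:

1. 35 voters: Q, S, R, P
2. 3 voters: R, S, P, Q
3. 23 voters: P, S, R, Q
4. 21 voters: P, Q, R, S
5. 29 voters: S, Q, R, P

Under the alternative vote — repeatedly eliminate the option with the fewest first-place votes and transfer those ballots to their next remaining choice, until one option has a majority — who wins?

Q

Round 1: S 29, P 44, R 3, Q 35. Eliminate R.
Round 2: S 32, P 44, Q 35. Eliminate S.
Round 3: P 47, Q 64. Q has a majority.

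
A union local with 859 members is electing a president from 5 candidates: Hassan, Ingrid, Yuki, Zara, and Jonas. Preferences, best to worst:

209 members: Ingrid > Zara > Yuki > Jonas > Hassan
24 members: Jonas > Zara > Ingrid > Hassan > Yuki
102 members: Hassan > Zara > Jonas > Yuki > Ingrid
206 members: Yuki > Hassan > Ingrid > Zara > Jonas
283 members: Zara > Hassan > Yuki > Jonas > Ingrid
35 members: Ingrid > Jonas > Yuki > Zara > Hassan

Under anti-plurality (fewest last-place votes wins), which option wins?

Last-place votes: Hassan 244, Ingrid 385, Yuki 24, Zara 0, Jonas 206.
Zara is ranked last by the fewest voters, so Zara wins.

Zara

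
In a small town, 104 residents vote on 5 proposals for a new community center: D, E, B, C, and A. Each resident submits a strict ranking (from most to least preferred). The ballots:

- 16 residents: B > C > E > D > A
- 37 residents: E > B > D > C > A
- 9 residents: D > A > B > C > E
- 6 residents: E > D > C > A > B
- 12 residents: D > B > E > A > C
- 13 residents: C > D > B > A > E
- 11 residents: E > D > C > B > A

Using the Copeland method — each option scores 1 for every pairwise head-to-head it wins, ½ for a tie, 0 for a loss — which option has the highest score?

E

D: beats C and A; loses to E and B → score 2.
E: beats D, B, C, and A → score 4.
B: beats D, C, and A; loses to E → score 3.
C: beats A; loses to D, E, and B → score 1.
A: loses to D, E, B, and C → score 0.
E has the best pairwise record.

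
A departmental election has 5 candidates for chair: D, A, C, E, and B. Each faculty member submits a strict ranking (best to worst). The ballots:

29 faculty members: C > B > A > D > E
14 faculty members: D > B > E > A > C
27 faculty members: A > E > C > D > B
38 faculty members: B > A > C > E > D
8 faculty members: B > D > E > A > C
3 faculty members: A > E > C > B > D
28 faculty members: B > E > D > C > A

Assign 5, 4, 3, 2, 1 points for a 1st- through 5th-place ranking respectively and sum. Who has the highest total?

D: 29·2 + 14·5 + 27·2 + 38·1 + 8·4 + 3·1 + 28·3 = 339
A: 29·3 + 14·2 + 27·5 + 38·4 + 8·2 + 3·5 + 28·1 = 461
C: 29·5 + 14·1 + 27·3 + 38·3 + 8·1 + 3·3 + 28·2 = 427
E: 29·1 + 14·3 + 27·4 + 38·2 + 8·3 + 3·4 + 28·4 = 403
B: 29·4 + 14·4 + 27·1 + 38·5 + 8·5 + 3·2 + 28·5 = 575
B has the highest Borda score (575).

B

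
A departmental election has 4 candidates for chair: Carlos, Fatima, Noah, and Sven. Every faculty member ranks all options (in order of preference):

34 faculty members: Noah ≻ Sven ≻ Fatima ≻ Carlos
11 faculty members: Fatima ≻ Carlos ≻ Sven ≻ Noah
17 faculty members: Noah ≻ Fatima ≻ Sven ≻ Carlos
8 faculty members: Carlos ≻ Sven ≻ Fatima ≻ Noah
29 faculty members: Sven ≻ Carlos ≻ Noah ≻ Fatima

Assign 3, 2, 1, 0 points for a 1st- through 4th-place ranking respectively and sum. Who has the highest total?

Sven

Carlos: 34·0 + 11·2 + 17·0 + 8·3 + 29·2 = 104
Fatima: 34·1 + 11·3 + 17·2 + 8·1 + 29·0 = 109
Noah: 34·3 + 11·0 + 17·3 + 8·0 + 29·1 = 182
Sven: 34·2 + 11·1 + 17·1 + 8·2 + 29·3 = 199
Sven has the highest Borda score (199).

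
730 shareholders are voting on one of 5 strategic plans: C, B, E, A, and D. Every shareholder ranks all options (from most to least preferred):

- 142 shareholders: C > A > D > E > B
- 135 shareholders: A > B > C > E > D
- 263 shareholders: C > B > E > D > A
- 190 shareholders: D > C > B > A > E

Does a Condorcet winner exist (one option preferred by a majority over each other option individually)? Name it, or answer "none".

C

C vs B: 595–135 for C.
C vs E: 730–0 for C.
C vs A: 595–135 for C.
C vs D: 540–190 for C.
C beats every other option head-to-head.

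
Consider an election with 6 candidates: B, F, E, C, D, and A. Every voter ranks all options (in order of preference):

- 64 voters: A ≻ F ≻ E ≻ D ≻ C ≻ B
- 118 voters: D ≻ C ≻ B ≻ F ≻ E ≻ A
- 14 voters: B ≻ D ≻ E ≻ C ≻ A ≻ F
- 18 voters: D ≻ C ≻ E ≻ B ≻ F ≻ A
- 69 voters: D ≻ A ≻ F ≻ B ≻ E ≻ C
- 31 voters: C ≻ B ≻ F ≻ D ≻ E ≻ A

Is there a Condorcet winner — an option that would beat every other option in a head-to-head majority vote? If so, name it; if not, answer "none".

D vs B: 269–45 for D.
D vs F: 219–95 for D.
D vs E: 250–64 for D.
D vs C: 283–31 for D.
D vs A: 250–64 for D.
D beats every other option head-to-head.

D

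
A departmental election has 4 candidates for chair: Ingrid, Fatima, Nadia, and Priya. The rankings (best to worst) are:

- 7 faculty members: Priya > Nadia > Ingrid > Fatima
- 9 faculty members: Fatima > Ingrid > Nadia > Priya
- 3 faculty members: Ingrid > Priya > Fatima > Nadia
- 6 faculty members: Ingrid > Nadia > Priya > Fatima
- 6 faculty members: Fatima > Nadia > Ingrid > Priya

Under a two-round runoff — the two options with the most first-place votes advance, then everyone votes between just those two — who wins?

Round 1 first-place votes: Ingrid 9, Fatima 15, Nadia 0, Priya 7.
Fatima and Ingrid advance.
Runoff: Fatima is preferred to Ingrid by 15 voters; Ingrid by 16.
Ingrid wins the runoff.

Ingrid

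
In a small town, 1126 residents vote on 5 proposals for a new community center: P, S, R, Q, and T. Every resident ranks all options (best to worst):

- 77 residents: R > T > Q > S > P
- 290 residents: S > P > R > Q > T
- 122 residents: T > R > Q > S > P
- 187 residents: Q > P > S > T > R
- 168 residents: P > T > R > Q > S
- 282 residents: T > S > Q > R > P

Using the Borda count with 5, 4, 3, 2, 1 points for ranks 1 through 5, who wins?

S

P: 77·1 + 290·4 + 122·1 + 187·4 + 168·5 + 282·1 = 3229
S: 77·2 + 290·5 + 122·2 + 187·3 + 168·1 + 282·4 = 3705
R: 77·5 + 290·3 + 122·4 + 187·1 + 168·3 + 282·2 = 2998
Q: 77·3 + 290·2 + 122·3 + 187·5 + 168·2 + 282·3 = 3294
T: 77·4 + 290·1 + 122·5 + 187·2 + 168·4 + 282·5 = 3664
S has the highest Borda score (3705).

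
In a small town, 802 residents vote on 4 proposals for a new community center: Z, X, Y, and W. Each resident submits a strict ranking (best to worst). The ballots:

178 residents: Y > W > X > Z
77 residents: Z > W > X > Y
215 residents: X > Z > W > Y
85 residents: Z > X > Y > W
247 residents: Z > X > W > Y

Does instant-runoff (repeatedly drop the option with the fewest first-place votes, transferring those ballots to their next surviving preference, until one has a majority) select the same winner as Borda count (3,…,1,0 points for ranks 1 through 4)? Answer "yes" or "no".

Instant-runoff — R1 Z 409, X 215, Y 178, W 0 (Z winner). Winner: Z.
Borda — scores: Z 1657, X 1564, Y 619, W 972. Winner: Z.
The two methods agree.

yes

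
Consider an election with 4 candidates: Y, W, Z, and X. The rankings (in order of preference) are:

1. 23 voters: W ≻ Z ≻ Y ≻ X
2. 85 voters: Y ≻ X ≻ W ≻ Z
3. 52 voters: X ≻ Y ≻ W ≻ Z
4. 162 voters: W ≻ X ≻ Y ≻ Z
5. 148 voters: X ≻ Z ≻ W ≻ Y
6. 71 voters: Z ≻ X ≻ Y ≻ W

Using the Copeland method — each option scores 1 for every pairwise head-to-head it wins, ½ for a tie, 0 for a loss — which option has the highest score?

X

Y: beats Z; loses to W and X → score 1.
W: beats Y and Z; loses to X → score 2.
Z: loses to Y, W, and X → score 0.
X: beats Y, W, and Z → score 3.
X has the best pairwise record.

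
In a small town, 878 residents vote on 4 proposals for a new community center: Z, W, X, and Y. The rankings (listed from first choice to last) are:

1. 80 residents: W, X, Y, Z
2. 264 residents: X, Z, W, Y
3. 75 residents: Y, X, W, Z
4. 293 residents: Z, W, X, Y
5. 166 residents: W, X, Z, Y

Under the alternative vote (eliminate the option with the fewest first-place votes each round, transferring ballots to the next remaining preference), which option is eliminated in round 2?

W

Round 1: Z 293, W 246, X 264, Y 75. Eliminate Y.
Round 2: Z 293, W 246, X 339. Eliminate W.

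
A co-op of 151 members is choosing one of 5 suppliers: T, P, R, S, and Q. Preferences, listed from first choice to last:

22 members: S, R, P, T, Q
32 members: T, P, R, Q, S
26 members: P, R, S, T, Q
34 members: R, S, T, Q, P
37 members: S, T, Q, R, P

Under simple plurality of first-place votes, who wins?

S

First-place votes: T 32, P 26, R 34, S 59, Q 0.
S has the most first-place votes.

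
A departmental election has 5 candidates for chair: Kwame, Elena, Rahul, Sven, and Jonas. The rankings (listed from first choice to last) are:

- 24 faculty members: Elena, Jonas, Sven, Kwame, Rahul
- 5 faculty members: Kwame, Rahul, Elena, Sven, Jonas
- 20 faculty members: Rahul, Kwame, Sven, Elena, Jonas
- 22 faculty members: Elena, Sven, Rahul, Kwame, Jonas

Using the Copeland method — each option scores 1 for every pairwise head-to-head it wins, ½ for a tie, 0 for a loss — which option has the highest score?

Elena

Kwame: beats Jonas; loses to Elena, Rahul, and Sven → score 1.
Elena: beats Kwame, Rahul, Sven, and Jonas → score 4.
Rahul: beats Kwame and Jonas; loses to Elena and Sven → score 2.
Sven: beats Kwame, Rahul, and Jonas; loses to Elena → score 3.
Jonas: loses to Kwame, Elena, Rahul, and Sven → score 0.
Elena has the best pairwise record.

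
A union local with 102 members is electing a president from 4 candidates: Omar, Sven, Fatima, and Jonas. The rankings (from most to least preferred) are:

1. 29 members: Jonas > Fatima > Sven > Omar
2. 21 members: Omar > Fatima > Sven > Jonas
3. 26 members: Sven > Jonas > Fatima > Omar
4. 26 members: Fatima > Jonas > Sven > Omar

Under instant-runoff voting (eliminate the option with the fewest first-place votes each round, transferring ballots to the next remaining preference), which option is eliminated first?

Round 1: Omar 21, Sven 26, Fatima 26, Jonas 29. Eliminate Omar.

Omar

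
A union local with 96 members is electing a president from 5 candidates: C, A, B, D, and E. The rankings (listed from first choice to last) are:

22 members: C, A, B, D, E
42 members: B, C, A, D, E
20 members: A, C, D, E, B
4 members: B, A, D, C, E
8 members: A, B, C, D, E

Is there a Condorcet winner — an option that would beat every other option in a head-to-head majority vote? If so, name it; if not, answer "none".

none

Checking pairwise contests:
B beats C 54–42.
C beats A 64–32.
A beats B 50–46.
C beats D 92–4.
C beats E 96–0.
Every option loses at least one head-to-head, so there is no Condorcet winner.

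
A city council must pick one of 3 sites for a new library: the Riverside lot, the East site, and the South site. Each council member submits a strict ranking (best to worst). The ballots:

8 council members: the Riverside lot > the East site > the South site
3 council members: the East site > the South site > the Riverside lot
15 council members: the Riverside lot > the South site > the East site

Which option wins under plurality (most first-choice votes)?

the Riverside lot

First-place votes: the Riverside lot 23, the East site 3, the South site 0.
the Riverside lot has the most first-place votes.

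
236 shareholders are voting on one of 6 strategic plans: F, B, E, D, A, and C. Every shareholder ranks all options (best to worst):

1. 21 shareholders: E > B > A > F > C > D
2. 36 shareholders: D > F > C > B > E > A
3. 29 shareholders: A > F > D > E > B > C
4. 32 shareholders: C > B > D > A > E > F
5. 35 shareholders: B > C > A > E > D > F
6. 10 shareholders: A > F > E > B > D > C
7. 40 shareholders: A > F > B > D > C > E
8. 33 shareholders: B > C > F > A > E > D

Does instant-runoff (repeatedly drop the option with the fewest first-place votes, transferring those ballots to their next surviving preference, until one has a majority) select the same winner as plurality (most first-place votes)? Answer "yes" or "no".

Instant-runoff — R1 F 0, B 68, E 21, D 36, A 79, C 32 (F out); R2 B 68, E 21, D 36, A 79, C 32 (E out); R3 B 89, D 36, A 79, C 32 (C out); R4 B 121, D 36, A 79 (B winner). Winner: B.
Plurality — first-place votes: F 0, B 68, E 21, D 36, A 79, C 32. Winner: A.
The two methods disagree.

no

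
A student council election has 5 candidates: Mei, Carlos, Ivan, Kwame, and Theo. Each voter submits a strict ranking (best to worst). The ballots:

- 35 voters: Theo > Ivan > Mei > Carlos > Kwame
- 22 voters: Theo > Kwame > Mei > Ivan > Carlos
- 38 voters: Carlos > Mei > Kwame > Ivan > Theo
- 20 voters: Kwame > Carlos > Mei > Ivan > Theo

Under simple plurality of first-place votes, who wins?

Theo

First-place votes: Mei 0, Carlos 38, Ivan 0, Kwame 20, Theo 57.
Theo has the most first-place votes.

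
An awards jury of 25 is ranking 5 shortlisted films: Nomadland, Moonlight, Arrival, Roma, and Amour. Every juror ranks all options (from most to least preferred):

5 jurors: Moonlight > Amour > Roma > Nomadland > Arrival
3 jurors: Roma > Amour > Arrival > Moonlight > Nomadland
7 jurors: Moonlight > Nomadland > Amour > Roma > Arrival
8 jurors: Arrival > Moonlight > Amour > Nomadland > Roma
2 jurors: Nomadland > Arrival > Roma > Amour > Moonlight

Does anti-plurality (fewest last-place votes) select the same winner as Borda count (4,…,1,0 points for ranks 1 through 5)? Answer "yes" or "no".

Anti-plurality — last-place votes: Nomadland 3, Moonlight 2, Arrival 12, Roma 8, Amour 0. Winner: Amour.
Borda — scores: Nomadland 42, Moonlight 75, Arrival 44, Roma 33, Amour 56. Winner: Moonlight.
The two methods disagree.

no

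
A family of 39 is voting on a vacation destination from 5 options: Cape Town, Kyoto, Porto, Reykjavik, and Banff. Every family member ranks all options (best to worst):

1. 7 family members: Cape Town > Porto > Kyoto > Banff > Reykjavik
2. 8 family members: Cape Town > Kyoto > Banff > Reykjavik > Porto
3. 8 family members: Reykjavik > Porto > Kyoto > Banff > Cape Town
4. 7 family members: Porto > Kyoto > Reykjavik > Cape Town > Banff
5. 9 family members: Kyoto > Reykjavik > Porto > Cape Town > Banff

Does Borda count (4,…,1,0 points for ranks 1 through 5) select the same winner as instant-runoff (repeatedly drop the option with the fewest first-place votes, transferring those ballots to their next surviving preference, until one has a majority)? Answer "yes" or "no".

yes

Borda — scores: Cape Town 76, Kyoto 111, Porto 91, Reykjavik 81, Banff 31. Winner: Kyoto.
Instant-runoff — R1 Cape Town 15, Kyoto 9, Porto 7, Reykjavik 8, Banff 0 (Banff out); R2 Cape Town 15, Kyoto 9, Porto 7, Reykjavik 8 (Porto out); R3 Cape Town 15, Kyoto 16, Reykjavik 8 (Reykjavik out); R4 Cape Town 15, Kyoto 24 (Kyoto winner). Winner: Kyoto.
The two methods agree.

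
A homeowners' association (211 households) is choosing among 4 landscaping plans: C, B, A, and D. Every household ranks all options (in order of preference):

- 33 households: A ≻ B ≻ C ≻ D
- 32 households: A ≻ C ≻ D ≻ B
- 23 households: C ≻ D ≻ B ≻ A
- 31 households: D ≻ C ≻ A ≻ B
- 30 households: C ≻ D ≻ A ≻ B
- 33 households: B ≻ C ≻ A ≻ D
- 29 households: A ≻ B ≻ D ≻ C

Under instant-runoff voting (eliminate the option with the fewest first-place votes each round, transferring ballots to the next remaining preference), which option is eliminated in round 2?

Round 1: C 53, B 33, A 94, D 31. Eliminate D.
Round 2: C 84, B 33, A 94. Eliminate B.

B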